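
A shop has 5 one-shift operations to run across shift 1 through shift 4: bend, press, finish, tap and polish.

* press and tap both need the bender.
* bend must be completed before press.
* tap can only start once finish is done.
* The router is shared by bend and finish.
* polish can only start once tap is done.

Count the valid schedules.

Splitting on bend: it can be shift 1 (2), shift 2 (5), shift 3 (4). Listing each branch's schedules as (press, finish, tap, polish) by shift number:
bend=shift 1: (2,2,3,4) (4,2,3,4) — 2.
bend=shift 2: (3,1,2,3) (3,1,2,4) (4,1,2,3) (4,1,2,4) (4,1,3,4) — 5.
bend=shift 3: (4,1,2,3) (4,1,2,4) (4,1,3,4) (4,2,3,4) — 4.
Summing: 2 + 5 + 4 = 11.

11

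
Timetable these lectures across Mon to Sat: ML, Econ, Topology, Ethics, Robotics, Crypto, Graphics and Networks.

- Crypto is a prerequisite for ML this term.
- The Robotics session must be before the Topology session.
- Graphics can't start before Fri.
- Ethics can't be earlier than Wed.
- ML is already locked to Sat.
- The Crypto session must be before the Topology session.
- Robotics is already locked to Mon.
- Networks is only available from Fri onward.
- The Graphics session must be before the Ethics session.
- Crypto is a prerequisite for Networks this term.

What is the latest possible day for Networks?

Networks is available from Fri.
Networks at Sat is achievable: Robotics -> Mon, Graphics -> Fri, ML -> Sat, Crypto -> Mon, Econ -> Mon, Topology -> Tue, Ethics -> Sat, Networks -> Sat.

Sat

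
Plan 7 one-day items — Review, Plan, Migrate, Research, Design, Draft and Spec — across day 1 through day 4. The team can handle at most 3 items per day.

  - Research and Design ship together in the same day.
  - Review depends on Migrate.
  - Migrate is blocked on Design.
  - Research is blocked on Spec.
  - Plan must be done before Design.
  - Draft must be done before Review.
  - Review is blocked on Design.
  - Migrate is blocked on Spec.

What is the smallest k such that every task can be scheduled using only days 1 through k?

4 days

The precedence chain requires at least 4 distinct days.
With at most 3 per day and 7 tasks, at least 3 days are needed.
4 works (last occupied day: day 4): for example Migrate -> day 3; Plan -> day 1; Review -> day 4; Spec -> day 1; Draft -> day 1; Design -> day 2; Research -> day 2.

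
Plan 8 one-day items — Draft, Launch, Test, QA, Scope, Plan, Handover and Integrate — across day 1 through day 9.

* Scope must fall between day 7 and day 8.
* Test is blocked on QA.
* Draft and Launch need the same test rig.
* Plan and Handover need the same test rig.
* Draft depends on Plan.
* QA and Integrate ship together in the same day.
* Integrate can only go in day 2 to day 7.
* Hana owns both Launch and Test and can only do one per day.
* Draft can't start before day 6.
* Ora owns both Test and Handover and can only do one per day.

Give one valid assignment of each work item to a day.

Plan in day 1, Test in day 3, Launch in day 1, QA in day 2, Draft in day 6, Scope in day 7, Handover in day 2, Integrate in day 2

Checking: Plan(day 1) before Draft(day 6); QA(day 2) before Test(day 3); Draft(day 6) != Launch(day 1); Test(day 3) != Handover(day 2); Launch(day 1) != Test(day 3); Plan(day 1) != Handover(day 2); QA = Integrate = day 2; Integrate=day 2 in [day 2,day 7]; Draft=day 6 in [day 6,day 9]; Scope=day 7 in [day 7,day 8].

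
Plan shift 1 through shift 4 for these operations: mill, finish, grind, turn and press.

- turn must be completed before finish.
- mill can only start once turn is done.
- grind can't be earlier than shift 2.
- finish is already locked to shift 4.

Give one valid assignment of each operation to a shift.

press=shift 1, mill=shift 2, grind=shift 2, turn=shift 1, finish=shift 4

Checking: turn(shift 1) before mill(shift 2); turn(shift 1) before finish(shift 4); finish=shift 4 in [shift 4,shift 4]; grind=shift 2 in [shift 2,shift 4].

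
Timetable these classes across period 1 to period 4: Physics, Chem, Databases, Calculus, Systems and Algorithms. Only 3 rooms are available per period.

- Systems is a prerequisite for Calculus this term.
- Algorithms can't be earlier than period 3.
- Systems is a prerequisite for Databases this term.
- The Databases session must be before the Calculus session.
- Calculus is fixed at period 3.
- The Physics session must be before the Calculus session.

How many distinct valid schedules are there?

Splitting on Physics: it can be period 1 (8), period 2 (8). Listing each branch's schedules as (Chem, Databases, Calculus, Systems, Algorithms) by period number:
Physics=period 1: (1,2,3,1,3) (1,2,3,1,4) (2,2,3,1,3) (2,2,3,1,4) (3,2,3,1,3) (3,2,3,1,4) (4,2,3,1,3) (4,2,3,1,4) — 8.
Physics=period 2: (1,2,3,1,3) (1,2,3,1,4) (2,2,3,1,3) (2,2,3,1,4) (3,2,3,1,3) (3,2,3,1,4) (4,2,3,1,3) (4,2,3,1,4) — 8.
Summing: 8 + 8 = 16.

16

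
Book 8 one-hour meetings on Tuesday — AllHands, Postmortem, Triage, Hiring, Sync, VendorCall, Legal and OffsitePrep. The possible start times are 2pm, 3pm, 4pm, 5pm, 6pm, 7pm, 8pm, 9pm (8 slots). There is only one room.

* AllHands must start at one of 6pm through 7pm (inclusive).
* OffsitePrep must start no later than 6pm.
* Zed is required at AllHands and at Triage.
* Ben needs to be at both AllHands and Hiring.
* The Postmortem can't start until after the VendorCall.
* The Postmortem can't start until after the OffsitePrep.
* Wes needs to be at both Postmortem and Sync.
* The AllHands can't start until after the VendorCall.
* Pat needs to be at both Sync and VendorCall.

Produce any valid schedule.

Triage -> 5pm, VendorCall -> 3pm, AllHands -> 6pm, Postmortem -> 4pm, OffsitePrep -> 2pm, Sync -> 8pm, Hiring -> 7pm, Legal -> 9pm

Checking: OffsitePrep(2pm) before Postmortem(4pm); VendorCall(3pm) before AllHands(6pm); VendorCall(3pm) before Postmortem(4pm); Postmortem(4pm) != Sync(8pm); Sync(8pm) != VendorCall(3pm); AllHands(6pm) != Hiring(7pm); AllHands(6pm) != Triage(5pm); OffsitePrep=2pm in [2pm,6pm]; AllHands=6pm in [6pm,7pm]; max 1 per slot (cap 1).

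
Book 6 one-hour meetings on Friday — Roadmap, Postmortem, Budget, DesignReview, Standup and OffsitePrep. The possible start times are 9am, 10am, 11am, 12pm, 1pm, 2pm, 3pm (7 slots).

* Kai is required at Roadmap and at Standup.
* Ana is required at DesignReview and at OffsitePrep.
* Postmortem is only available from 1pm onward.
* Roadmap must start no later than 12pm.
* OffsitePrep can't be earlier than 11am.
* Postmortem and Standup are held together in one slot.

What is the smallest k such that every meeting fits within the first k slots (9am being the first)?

Postmortem can't be placed before 1pm — that is slot 5 counting from 9am — so the schedule must run through at least 5 slots.
5 works (last occupied slot: 1pm): for example Postmortem in 1pm; Standup in 1pm; OffsitePrep in 11am; Roadmap in 9am; DesignReview in 9am; Budget in 9am.

5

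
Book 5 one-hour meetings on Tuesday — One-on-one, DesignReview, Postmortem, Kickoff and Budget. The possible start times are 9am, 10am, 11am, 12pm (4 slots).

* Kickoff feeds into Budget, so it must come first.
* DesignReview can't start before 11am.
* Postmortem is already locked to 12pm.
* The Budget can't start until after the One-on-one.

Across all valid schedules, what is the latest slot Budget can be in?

Precedence pushes Budget to at least 10am.
Budget at 12pm is achievable: Postmortem -> 12pm, Kickoff -> 9am, One-on-one -> 9am, Budget -> 12pm, DesignReview -> 11am.

12pm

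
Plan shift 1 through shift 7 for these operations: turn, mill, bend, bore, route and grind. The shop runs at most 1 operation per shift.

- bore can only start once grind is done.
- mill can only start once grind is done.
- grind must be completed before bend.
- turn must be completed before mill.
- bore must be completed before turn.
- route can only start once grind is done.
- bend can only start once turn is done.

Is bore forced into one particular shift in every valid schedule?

bore can be shift 2 (e.g. grind in shift 1; bore in shift 2; bend in shift 5; mill in shift 4; turn in shift 3; route in shift 6) or shift 3 (e.g. grind -> shift 1; turn -> shift 4; route -> shift 2; bore -> shift 3; mill -> shift 5; bend -> shift 6).

No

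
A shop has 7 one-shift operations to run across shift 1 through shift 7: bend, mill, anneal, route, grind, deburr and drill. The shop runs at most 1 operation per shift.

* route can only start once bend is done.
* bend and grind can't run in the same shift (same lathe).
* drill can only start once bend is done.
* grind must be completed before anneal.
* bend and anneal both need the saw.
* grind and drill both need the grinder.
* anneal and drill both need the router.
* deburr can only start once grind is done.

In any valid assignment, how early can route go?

shift 2

Precedence pushes route to at least shift 2.
route at shift 2 is achievable: route in shift 2; anneal in shift 4; drill in shift 6; grind in shift 3; mill in shift 7; deburr in shift 5; bend in shift 1.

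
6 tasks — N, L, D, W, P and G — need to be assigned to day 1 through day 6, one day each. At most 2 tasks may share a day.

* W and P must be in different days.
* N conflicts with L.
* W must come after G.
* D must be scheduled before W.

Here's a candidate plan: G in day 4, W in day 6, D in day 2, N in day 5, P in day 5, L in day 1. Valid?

D must be scheduled before W — holds.
W and P must be in different days — holds.
At most 2 tasks may share a day — holds.
N conflicts with L — holds.
W must come after G — holds.

Yes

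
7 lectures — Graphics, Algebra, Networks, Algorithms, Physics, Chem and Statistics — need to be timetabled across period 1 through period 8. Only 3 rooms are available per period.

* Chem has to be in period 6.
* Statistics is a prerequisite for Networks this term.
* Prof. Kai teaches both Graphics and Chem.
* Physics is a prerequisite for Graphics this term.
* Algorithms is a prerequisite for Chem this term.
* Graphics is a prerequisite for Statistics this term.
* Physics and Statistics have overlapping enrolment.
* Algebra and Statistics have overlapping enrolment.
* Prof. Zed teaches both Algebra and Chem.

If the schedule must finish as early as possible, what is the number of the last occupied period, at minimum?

The precedence chain requires at least 4 distinct periods.
With at most 3 per period and 7 lectures, at least 3 periods are needed.
Chem can't be placed before period 6, so the schedule must run through at least period 6.
6 works (last occupied period: period 6): for example Statistics -> period 3, Physics -> period 1, Graphics -> period 2, Algorithms -> period 1, Networks -> period 4, Chem -> period 6, Algebra -> period 1.

6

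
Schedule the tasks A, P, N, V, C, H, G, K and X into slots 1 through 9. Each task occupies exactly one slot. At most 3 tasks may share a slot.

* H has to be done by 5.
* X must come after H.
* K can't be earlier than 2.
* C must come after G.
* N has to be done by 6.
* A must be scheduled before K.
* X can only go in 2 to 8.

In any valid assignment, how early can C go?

2

Precedence pushes C to at least 2.
C at 2 is achievable: C -> 2, N -> 1, K -> 3, P -> 3, G -> 1, X -> 2, V -> 3, A -> 2, H -> 1.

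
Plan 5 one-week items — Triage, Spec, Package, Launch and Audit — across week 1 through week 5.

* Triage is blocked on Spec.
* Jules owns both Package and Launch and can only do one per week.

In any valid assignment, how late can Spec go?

Downstream work caps Spec at week 4.
Spec at week 4 is achievable: Launch -> week 2; Package -> week 1; Audit -> week 1; Triage -> week 5; Spec -> week 4.

week 4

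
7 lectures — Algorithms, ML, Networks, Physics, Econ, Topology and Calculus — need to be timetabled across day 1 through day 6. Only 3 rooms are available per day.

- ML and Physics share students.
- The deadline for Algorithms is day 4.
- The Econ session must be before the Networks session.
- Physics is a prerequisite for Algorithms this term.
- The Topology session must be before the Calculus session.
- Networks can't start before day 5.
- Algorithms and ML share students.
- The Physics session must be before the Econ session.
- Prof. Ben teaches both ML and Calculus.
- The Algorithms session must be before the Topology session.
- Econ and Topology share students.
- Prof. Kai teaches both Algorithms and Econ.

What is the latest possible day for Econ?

Precedence pushes Econ to at least day 2; downstream work caps Econ at day 5.
Econ at day 5 is achievable: Algorithms in day 2; ML in day 3; Calculus in day 4; Topology in day 3; Econ in day 5; Networks in day 6; Physics in day 1.

day 5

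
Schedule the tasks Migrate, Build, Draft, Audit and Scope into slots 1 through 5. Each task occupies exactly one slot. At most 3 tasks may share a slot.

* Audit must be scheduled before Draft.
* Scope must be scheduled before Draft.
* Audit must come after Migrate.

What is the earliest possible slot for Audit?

Precedence pushes Audit to at least 2; downstream work caps Audit at 4.
Audit at 2 is achievable: Migrate -> 1, Scope -> 1, Build -> 1, Audit -> 2, Draft -> 3.

2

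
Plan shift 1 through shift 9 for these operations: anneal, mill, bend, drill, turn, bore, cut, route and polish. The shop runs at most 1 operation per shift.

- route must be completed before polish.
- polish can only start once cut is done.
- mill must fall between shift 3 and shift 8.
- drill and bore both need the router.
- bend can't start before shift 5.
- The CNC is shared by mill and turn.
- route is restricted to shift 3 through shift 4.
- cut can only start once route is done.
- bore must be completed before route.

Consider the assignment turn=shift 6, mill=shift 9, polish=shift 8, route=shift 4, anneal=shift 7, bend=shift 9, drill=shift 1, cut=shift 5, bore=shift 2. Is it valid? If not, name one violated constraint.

drill and bore both need the router — holds.
mill must fall between shift 3 and shift 8 — violated.
bend can't start before shift 5 — holds.
The shop runs at most 1 operation per shift — violated.
route is restricted to shift 3 through shift 4 — holds.
bore must be completed before route — holds.
polish can only start once cut is done — holds.
The CNC is shared by mill and turn — holds.
route must be completed before polish — holds.
cut can only start once route is done — holds.

Invalid. mill must fall between shift 3 and shift 8.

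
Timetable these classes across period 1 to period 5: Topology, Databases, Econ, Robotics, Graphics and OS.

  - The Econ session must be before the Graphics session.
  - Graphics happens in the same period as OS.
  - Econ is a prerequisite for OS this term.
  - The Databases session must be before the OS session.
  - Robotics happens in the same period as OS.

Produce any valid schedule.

Topology in period 1; OS in period 2; Graphics in period 2; Databases in period 1; Robotics in period 2; Econ in period 1

Checking: Databases(period 1) before OS(period 2); Econ(period 1) before Graphics(period 2); Econ(period 1) before OS(period 2); Graphics = OS = period 2; Robotics = OS = period 2.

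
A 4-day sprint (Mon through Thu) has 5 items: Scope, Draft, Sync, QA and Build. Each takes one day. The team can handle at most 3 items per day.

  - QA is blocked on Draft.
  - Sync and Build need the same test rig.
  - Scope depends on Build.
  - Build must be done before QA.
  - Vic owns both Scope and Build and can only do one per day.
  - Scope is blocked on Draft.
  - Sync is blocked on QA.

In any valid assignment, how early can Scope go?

Tue

Precedence pushes Scope to at least Tue.
Scope at Tue is achievable: Draft -> Mon; Build -> Mon; Sync -> Wed; Scope -> Tue; QA -> Tue.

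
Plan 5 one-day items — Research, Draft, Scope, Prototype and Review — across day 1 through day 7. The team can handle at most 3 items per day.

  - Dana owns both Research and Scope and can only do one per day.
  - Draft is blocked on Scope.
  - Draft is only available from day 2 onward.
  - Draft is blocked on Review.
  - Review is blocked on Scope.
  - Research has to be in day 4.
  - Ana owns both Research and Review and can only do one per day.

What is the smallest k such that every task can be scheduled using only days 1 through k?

4

The precedence chain requires at least 3 distinct days.
With at most 3 per day and 5 tasks, at least 2 days are needed.
Research can't be placed before day 4, so the schedule must run through at least day 4.
4 works (last occupied day: day 4): for example Scope -> day 1; Research -> day 4; Review -> day 2; Prototype -> day 1; Draft -> day 3.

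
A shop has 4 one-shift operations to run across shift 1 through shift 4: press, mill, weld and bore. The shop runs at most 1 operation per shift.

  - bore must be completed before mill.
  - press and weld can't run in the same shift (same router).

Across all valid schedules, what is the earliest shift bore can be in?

Downstream work caps bore at shift 3.
bore at shift 1 is achievable: press in shift 3; weld in shift 4; bore in shift 1; mill in shift 2.

shift 1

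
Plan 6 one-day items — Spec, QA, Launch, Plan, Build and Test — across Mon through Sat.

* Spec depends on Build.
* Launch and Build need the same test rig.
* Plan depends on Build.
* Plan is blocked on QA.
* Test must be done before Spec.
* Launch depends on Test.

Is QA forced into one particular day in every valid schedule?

QA can be Mon (e.g. QA -> Mon; Test -> Mon; Plan -> Tue; Build -> Mon; Launch -> Tue; Spec -> Tue) or Tue (e.g. Spec in Tue; Plan in Wed; Build in Mon; Launch in Tue; Test in Mon; QA in Tue).

No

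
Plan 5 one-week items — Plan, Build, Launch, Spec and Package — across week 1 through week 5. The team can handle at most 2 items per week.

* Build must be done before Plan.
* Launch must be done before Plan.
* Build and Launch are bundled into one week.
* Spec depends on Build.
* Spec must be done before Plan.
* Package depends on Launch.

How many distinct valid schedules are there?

35

Splitting on Plan: it can be week 3 (4), week 4 (11), week 5 (20). Listing each branch's schedules as (Build, Launch, Spec, Package) by week number:
Plan=week 3: (1,1,2,2) (1,1,2,3) (1,1,2,4) (1,1,2,5) — 4.
Plan=week 4: (1,1,2,2) (1,1,2,3) (1,1,2,4) (1,1,2,5) (1,1,3,2) (1,1,3,3) (1,1,3,4) (1,1,3,5) (2,2,3,3) (2,2,3,4) (2,2,3,5) — 11.
Plan=week 5: (1,1,2,2) (1,1,2,3) (1,1,2,4) (1,1,2,5) (1,1,3,2) (1,1,3,3) (1,1,3,4) (1,1,3,5) (1,1,4,2) (1,1,4,3) (1,1,4,4) (1,1,4,5) (2,2,3,3) (2,2,3,4) (2,2,3,5) (2,2,4,3) (2,2,4,4) (2,2,4,5) (3,3,4,4) (3,3,4,5) — 20.
Summing: 4 + 11 + 20 = 35.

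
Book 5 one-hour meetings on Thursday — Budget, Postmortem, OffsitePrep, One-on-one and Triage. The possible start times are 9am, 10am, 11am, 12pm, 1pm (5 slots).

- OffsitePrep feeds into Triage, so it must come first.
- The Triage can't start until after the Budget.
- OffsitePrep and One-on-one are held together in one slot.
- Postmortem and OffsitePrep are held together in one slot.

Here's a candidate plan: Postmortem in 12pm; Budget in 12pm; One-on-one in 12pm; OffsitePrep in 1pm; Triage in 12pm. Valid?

No — it violates: OffsitePrep feeds into Triage, so it must come first

Postmortem and OffsitePrep are held together in one slot — violated.
OffsitePrep feeds into Triage, so it must come first — violated.
OffsitePrep and One-on-one are held together in one slot — violated.
The Triage can't start until after the Budget — violated.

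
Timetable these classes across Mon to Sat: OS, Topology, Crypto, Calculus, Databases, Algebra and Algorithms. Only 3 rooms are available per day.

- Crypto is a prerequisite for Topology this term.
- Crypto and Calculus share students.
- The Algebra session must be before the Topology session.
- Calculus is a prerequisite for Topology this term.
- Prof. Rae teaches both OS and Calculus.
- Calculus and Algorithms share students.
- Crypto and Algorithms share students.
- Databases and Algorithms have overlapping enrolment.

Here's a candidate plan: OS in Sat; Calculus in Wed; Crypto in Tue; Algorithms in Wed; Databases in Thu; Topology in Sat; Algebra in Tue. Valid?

Invalid. Calculus and Algorithms share students.

Calculus and Algorithms share students — violated.
Prof. Rae teaches both OS and Calculus — holds.
Calculus is a prerequisite for Topology this term — holds.
The Algebra session must be before the Topology session — holds.
Crypto and Calculus share students — holds.
Databases and Algorithms have overlapping enrolment — holds.
Only 3 rooms are available per day — holds.
Crypto is a prerequisite for Topology this term — holds.
Crypto and Algorithms share students — holds.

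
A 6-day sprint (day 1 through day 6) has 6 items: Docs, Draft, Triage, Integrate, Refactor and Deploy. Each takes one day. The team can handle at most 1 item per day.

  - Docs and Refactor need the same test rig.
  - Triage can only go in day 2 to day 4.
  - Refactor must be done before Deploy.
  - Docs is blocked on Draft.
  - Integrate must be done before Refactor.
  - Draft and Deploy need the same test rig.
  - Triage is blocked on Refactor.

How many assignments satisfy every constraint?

10

Splitting on Docs: it can be day 5 (4), day 6 (6). Listing each branch's schedules as (Draft, Triage, Integrate, Refactor, Deploy) by day number:
Docs=day 5: (1,4,2,3,6) (2,4,1,3,6) (3,4,1,2,6) (4,3,1,2,6) — 4.
Docs=day 6: (1,4,2,3,5) (2,4,1,3,5) (3,4,1,2,5) (4,3,1,2,5) (5,3,1,2,4) (5,4,1,2,3) — 6.
Summing: 4 + 6 = 10.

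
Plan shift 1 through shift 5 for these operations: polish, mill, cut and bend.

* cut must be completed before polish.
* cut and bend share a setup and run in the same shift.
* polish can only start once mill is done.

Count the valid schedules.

30

Splitting on polish: it can be shift 2 (1), shift 3 (4), shift 4 (9), shift 5 (16). Listing each branch's schedules as (mill, cut, bend) by shift number:
polish=shift 2: (1,1,1) — 1.
polish=shift 3: (1,1,1) (1,2,2) (2,1,1) (2,2,2) — 4.
polish=shift 4: (1,1,1) (1,2,2) (1,3,3) (2,1,1) (2,2,2) (2,3,3) (3,1,1) (3,2,2) (3,3,3) — 9.
polish=shift 5: (1,1,1) (1,2,2) (1,3,3) (1,4,4) (2,1,1) (2,2,2) (2,3,3) (2,4,4) (3,1,1) (3,2,2) (3,3,3) (3,4,4) (4,1,1) (4,2,2) (4,3,3) (4,4,4) — 16.
Summing: 1 + 4 + 9 + 16 = 30.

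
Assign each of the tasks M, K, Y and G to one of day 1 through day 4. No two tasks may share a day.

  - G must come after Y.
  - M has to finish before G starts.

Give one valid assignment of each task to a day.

K in day 4; Y in day 2; G in day 3; M in day 1

Checking: M(day 1) before G(day 3); Y(day 2) before G(day 3); max 1 per day (cap 1).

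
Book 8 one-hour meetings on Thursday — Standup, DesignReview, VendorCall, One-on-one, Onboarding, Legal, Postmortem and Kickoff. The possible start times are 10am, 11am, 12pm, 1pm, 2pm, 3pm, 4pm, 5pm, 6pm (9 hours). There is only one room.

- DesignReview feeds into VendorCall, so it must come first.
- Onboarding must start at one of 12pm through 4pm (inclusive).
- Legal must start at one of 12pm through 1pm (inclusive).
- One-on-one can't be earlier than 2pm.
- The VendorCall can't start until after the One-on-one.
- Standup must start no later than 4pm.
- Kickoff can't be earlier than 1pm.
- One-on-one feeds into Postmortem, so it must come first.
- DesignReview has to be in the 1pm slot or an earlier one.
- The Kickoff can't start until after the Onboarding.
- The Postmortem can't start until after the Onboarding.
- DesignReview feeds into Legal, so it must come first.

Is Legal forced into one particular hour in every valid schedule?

Legal can be 12pm (e.g. Onboarding=1pm; VendorCall=4pm; Standup=11am; Kickoff=3pm; DesignReview=10am; Postmortem=5pm; One-on-one=2pm; Legal=12pm) or 1pm (e.g. One-on-one in 2pm, Onboarding in 12pm, Legal in 1pm, DesignReview in 10am, Kickoff in 3pm, Postmortem in 5pm, Standup in 11am, VendorCall in 4pm).

No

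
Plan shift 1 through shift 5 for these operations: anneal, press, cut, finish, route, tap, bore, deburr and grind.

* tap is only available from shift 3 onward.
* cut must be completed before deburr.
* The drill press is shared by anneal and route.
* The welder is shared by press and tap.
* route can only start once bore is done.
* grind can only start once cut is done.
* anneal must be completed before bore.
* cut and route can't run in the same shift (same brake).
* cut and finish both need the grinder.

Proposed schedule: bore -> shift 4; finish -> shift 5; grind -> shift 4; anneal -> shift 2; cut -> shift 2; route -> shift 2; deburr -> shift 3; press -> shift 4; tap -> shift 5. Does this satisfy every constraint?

The welder is shared by press and tap — holds.
grind can only start once cut is done — holds.
cut and route can't run in the same shift (same brake) — violated.
tap is only available from shift 3 onward — holds.
anneal must be completed before bore — holds.
cut must be completed before deburr — holds.
cut and finish both need the grinder — holds.
The drill press is shared by anneal and route — violated.
route can only start once bore is done — violated.

No. The drill press is shared by anneal and route is not satisfied.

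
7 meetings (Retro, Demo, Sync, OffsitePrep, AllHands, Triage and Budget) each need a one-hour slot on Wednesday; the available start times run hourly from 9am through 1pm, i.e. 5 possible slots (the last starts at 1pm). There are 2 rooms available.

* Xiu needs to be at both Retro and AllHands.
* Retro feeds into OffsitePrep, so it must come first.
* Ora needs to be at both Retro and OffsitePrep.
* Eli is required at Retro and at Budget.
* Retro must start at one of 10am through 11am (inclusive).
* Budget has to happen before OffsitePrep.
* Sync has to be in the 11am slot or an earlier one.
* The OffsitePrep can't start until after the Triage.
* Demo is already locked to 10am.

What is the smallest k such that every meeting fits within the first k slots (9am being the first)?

4

The precedence chain requires at least 2 distinct slots.
With at most 2 per slot and 7 meetings, at least 4 slots are needed.
Propagating the time windows through the other constraints, OffsitePrep can't land before 11am — that is slot 3 counting from 9am — so the schedule must run through at least 3 slots.
4 works (last occupied slot: 12pm): for example Sync -> 9am, Budget -> 11am, Retro -> 10am, AllHands -> 11am, Triage -> 9am, OffsitePrep -> 12pm, Demo -> 10am.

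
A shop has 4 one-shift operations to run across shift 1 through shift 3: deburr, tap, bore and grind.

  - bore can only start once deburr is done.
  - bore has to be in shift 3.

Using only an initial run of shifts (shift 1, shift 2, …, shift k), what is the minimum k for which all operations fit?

The precedence chain requires at least 2 distinct shifts.
bore can't be placed before shift 3, so the schedule must run through at least shift 3.
3 works (last occupied shift: shift 3): for example tap in shift 1, deburr in shift 1, grind in shift 1, bore in shift 3.

3 shifts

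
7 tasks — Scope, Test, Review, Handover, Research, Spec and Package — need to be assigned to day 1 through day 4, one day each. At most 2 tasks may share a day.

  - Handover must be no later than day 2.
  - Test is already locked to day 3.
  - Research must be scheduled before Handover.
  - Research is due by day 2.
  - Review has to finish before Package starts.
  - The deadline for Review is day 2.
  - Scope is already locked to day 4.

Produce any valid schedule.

Test=day 3; Spec=day 3; Handover=day 2; Research=day 1; Package=day 2; Scope=day 4; Review=day 1

Checking: Research(day 1) before Handover(day 2); Review(day 1) before Package(day 2); Research=day 1 in [day 1,day 2]; Scope=day 4 in [day 4,day 4]; Review=day 1 in [day 1,day 2]; Handover=day 2 in [day 1,day 2]; Test=day 3 in [day 3,day 3]; max 2 per day (cap 2).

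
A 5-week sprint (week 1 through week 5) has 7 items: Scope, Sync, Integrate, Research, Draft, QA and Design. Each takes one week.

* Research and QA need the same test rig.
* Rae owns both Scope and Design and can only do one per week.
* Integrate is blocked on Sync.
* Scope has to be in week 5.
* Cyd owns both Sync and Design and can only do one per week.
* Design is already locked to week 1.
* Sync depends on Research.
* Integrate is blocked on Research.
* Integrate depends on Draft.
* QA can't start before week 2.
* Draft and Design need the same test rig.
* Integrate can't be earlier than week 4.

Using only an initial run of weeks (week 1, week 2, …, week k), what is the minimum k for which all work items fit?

The precedence chain requires at least 3 distinct weeks.
Scope can't be placed before week 5, so the schedule must run through at least week 5.
5 works (last occupied week: week 5): for example Draft=week 2; QA=week 2; Integrate=week 4; Scope=week 5; Sync=week 2; Design=week 1; Research=week 1.

5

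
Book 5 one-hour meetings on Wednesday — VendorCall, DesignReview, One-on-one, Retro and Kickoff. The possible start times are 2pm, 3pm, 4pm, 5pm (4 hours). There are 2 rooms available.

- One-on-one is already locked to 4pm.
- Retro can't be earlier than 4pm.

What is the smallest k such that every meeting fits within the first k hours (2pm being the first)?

With at most 2 per hour and 5 meetings, at least 3 hours are needed.
One-on-one can't be placed before 4pm — that is hour 3 counting from 2pm — so the schedule must run through at least 3 hours.
3 works (last occupied hour: 4pm): for example One-on-one=4pm, Retro=4pm, DesignReview=2pm, Kickoff=3pm, VendorCall=2pm.

3 hours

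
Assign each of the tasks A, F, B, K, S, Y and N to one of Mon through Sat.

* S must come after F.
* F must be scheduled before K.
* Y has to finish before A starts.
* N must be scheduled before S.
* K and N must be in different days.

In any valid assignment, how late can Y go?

Downstream work caps Y at Fri.
Y at Fri is achievable: S=Tue; F=Mon; K=Tue; N=Mon; Y=Fri; A=Sat; B=Mon.

Fri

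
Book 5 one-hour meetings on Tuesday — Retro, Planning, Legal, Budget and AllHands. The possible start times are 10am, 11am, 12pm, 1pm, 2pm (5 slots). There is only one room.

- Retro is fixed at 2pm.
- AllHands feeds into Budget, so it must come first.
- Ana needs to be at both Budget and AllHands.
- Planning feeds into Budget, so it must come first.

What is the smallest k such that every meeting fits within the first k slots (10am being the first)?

5 slots

The precedence chain requires at least 2 distinct slots.
With at most 1 per slot and 5 meetings, at least 5 slots are needed.
Retro can't be placed before 2pm — that is slot 5 counting from 10am — so the schedule must run through at least 5 slots.
5 works (last occupied slot: 2pm): for example Budget -> 12pm; Planning -> 10am; Legal -> 1pm; Retro -> 2pm; AllHands -> 11am.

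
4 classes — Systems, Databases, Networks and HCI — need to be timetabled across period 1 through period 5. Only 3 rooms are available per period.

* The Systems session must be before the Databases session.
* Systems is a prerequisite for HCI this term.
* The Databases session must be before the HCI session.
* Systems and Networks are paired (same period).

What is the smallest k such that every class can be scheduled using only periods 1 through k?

3

The precedence chain requires at least 3 distinct periods.
With at most 3 per period and 4 classes, at least 2 periods are needed.
3 works (last occupied period: period 3): for example Networks in period 1; Databases in period 2; HCI in period 3; Systems in period 1.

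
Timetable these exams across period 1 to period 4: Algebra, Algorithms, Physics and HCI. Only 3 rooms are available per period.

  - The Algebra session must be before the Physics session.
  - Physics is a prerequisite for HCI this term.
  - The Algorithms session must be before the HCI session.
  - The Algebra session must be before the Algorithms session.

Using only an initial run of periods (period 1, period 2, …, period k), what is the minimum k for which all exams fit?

3 periods

The precedence chain requires at least 3 distinct periods.
With at most 3 per period and 4 exams, at least 2 periods are needed.
3 works (last occupied period: period 3): for example Physics -> period 2; Algorithms -> period 2; HCI -> period 3; Algebra -> period 1.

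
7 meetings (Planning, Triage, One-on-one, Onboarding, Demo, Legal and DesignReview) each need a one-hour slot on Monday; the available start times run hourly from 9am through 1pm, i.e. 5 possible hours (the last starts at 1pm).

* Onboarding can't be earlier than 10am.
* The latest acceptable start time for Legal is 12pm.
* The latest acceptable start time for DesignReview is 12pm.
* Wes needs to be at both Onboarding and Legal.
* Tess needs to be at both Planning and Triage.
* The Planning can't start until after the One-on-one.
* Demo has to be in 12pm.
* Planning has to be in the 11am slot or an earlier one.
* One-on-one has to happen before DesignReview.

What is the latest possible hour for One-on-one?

Downstream work caps One-on-one at 10am.
One-on-one at 10am is achievable: One-on-one -> 10am, Triage -> 9am, Legal -> 9am, Planning -> 11am, DesignReview -> 11am, Onboarding -> 10am, Demo -> 12pm.

10am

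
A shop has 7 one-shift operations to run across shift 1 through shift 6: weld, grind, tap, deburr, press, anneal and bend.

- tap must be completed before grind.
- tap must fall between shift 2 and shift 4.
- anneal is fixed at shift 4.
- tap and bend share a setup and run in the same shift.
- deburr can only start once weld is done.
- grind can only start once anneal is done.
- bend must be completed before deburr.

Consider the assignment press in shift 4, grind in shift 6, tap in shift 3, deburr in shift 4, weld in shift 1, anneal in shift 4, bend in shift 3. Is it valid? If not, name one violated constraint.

Valid

grind can only start once anneal is done — holds.
anneal is fixed at shift 4 — holds.
deburr can only start once weld is done — holds.
bend must be completed before deburr — holds.
tap and bend share a setup and run in the same shift — holds.
tap must fall between shift 2 and shift 4 — holds.
tap must be completed before grind — holds.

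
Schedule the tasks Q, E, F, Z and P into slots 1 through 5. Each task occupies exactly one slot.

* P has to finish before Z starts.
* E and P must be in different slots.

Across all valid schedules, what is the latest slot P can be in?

Downstream work caps P at 4.
P at 4 is achievable: P in 4, E in 1, Z in 5, Q in 1, F in 1.

4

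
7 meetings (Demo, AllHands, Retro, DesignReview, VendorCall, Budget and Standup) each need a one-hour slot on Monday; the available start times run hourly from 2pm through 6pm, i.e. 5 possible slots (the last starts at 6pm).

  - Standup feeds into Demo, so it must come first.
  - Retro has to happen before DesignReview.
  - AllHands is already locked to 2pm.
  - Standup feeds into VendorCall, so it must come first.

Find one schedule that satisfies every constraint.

DesignReview in 3pm, Retro in 2pm, Budget in 2pm, Demo in 3pm, Standup in 2pm, VendorCall in 3pm, AllHands in 2pm

Checking: Standup(2pm) before VendorCall(3pm); Retro(2pm) before DesignReview(3pm); Standup(2pm) before Demo(3pm); AllHands=2pm in [2pm,2pm].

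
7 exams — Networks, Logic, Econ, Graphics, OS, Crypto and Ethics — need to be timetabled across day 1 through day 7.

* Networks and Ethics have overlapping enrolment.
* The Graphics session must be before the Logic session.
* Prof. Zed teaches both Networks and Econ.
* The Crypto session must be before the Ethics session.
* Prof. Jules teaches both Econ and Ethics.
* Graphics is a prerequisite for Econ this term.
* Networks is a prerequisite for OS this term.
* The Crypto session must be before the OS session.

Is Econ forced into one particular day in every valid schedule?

Econ can be day 2 (e.g. Graphics=day 1, Logic=day 2, Econ=day 2, Ethics=day 3, OS=day 2, Crypto=day 1, Networks=day 1) or day 3 (e.g. OS -> day 2; Graphics -> day 1; Ethics -> day 2; Econ -> day 3; Crypto -> day 1; Logic -> day 2; Networks -> day 1).

No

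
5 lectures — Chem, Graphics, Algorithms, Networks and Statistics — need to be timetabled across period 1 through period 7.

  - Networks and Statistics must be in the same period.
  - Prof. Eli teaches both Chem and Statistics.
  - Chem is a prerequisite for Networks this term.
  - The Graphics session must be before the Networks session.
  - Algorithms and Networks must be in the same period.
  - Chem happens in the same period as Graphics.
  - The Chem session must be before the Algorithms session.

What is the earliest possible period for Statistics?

Statistics must be in the same period as Algorithms, which can't be before period 2, so Statistics is at least period 2.
Statistics at period 2 is achievable: Chem=period 1, Networks=period 2, Graphics=period 1, Statistics=period 2, Algorithms=period 2.

period 2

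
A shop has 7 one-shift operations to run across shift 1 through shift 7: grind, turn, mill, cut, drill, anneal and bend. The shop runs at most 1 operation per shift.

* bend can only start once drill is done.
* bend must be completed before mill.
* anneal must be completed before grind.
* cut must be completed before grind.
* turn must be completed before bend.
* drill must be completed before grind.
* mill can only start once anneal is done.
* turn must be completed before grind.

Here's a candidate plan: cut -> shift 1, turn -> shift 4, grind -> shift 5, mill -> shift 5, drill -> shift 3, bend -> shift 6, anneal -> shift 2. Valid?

Invalid. The shop runs at most 1 operation per shift.

anneal must be completed before grind — holds.
mill can only start once anneal is done — holds.
turn must be completed before bend — holds.
bend must be completed before mill — violated.
drill must be completed before grind — holds.
turn must be completed before grind — holds.
The shop runs at most 1 operation per shift — violated.
cut must be completed before grind — holds.
bend can only start once drill is done — holds.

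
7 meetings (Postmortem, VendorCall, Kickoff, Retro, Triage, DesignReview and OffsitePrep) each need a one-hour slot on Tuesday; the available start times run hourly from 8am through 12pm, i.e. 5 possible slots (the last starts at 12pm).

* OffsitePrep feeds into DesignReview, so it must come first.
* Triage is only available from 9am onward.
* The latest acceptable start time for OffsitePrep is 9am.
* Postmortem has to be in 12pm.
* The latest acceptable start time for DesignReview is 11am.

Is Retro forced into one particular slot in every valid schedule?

Retro can be 8am (e.g. Postmortem in 12pm; Triage in 9am; DesignReview in 9am; Retro in 8am; Kickoff in 8am; VendorCall in 8am; OffsitePrep in 8am) or 9am (e.g. OffsitePrep=8am, Postmortem=12pm, VendorCall=8am, DesignReview=9am, Retro=9am, Triage=9am, Kickoff=8am).

No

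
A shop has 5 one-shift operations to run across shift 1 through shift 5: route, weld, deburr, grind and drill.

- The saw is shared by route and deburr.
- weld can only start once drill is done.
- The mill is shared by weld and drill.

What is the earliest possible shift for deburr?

deburr at shift 1 is achievable: route -> shift 2, weld -> shift 2, drill -> shift 1, deburr -> shift 1, grind -> shift 1.

shift 1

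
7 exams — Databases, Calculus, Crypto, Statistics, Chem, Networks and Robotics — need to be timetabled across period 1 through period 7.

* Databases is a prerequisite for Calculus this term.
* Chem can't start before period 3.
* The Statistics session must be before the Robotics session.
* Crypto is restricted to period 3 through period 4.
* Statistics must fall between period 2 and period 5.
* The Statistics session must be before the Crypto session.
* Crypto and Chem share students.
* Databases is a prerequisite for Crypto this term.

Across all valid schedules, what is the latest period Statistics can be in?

period 3

Statistics is available from period 2; Statistics's own window allows nothing later than period 5; downstream work caps Statistics at period 3.
Statistics at period 3 is achievable: Calculus=period 2, Robotics=period 4, Statistics=period 3, Chem=period 3, Crypto=period 4, Networks=period 1, Databases=period 1.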